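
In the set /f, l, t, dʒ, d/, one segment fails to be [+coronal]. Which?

/f/ is the voiceless labiodental fricative, which is [−coronal]; the rest — /dʒ, l, d, t/ — are [+coronal].

f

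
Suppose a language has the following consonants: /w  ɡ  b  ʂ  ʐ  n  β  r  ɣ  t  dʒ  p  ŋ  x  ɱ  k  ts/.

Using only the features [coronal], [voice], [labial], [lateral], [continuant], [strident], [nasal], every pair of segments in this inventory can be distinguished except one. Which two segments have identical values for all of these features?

/w/ (labial-velar glide) and /β/ (voiced bilabial fricative) are both [-coronal], [+voice], [+labial], [-lateral], [+continuant], [-strident], [-nasal], so none of the listed features separates them. (They do differ in [sonorant], [round] and [dorsal], which are not among the given features.) Every other pair in the inventory differs on at least one listed feature.

w, β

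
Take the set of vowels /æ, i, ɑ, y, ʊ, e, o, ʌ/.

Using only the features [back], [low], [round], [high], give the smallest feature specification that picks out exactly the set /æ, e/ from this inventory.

[−high, −back]

Every target segment is [−high], [−back]; each remaining inventory member fails at least one of these. Each conjunct is needed — [−back] alone would also admit /i, y/; [−high] alone would also admit /ɑ, o, ʌ/ — and no other single listed feature has exactly this extension, so two is the minimum.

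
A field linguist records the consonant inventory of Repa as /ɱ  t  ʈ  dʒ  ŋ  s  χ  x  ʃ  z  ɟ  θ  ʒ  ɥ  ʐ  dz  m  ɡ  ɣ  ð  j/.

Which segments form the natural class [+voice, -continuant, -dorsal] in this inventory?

Checking each segment against [+voice], [-continuant], [-dorsal]: /ɱ/ (labiodental nasal), /dʒ/ (voiced postalveolar affricate), /dz/ (voiced alveolar affricate), /m/ (bilabial nasal) satisfy every feature; every other segment in the inventory fails at least one.

ɱ, dʒ, dz, m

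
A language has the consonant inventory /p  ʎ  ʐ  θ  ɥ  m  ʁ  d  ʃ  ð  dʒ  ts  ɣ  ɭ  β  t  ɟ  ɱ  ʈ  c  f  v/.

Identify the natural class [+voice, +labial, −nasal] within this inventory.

ɥ, β, v

Eliminate segments failing any feature: /p, θ, ʃ, ts, t, ʈ, c, f/ are [−voice]; /ʎ, ʐ, ʁ, d, ð, dʒ, ɣ, ɭ, ɟ/ are [−labial]; /m, ɱ/ are [+nasal]. The remaining /ɥ, β, v/ satisfy [+voice], [+labial], [−nasal].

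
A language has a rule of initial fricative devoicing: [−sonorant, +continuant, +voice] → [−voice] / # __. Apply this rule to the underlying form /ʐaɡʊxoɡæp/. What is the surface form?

/ʐ/ satisfies [−sonorant, +continuant, +voice] and sits in # __. The [−voice] counterpart of the voiced retroflex fricative is /ʂ/. Other segments in /ʐaɡʊxoɡæp/ either fail the structural description or are not in the environment, so the surface form is [ʂaɡʊxoɡæp].

[ʂaɡʊxoɡæp]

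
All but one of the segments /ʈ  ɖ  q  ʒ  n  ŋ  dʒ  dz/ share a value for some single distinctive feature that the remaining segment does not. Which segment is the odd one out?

/ɖ, n, ʈ, ŋ, dz, q, dʒ/ are all [-continuant], but /ʒ/ (voiced postalveolar fricative) is [+continuant]. No other single segment can be removed to leave a set sharing one feature value that the removed segment lacks, so /ʒ/ is the odd one out.

ʒ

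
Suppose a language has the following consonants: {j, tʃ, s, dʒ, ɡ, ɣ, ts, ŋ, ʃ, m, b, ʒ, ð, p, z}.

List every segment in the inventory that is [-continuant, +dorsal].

ɡ, ŋ

Eliminate segments failing any feature: /j, s, ɣ, ʃ, ʒ, ð, z/ are [+continuant]; /tʃ, dʒ, ts, m, b, p/ are [-dorsal]. The remaining /ɡ, ŋ/ satisfy [-continuant], [+dorsal].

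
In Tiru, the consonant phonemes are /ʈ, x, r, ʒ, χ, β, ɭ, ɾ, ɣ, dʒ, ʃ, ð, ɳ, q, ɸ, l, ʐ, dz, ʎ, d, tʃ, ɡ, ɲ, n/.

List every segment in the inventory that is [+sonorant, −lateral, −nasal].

Checking each segment against [+sonorant], [−lateral], [−nasal]: /r/ (alveolar trill), /ɾ/ (alveolar tap) satisfy every feature; every other segment in the inventory fails at least one.

r, ɾ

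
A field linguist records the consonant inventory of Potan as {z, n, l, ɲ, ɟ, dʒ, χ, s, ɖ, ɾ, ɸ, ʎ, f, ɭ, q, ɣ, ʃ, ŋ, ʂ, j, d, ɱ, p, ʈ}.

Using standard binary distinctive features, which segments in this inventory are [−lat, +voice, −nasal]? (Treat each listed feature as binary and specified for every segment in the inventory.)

Checking each segment against [−lateral], [+voice], [−nasal]: /z/ (voiced alveolar fricative), /ɟ/ (voiced palatal stop), /dʒ/ (voiced postalveolar affricate), /ɖ/ (voiced retroflex stop), /ɾ/ (alveolar tap), /ɣ/ (voiced velar fricative), among others, satisfy every feature; every other segment in the inventory fails at least one.

z, ɟ, dʒ, ɖ, ɾ, ɣ, j, d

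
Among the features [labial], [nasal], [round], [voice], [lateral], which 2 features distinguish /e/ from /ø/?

/e/ (mid front unrounded tense vowel) and /ø/ (mid front rounded tense vowel) agree on [-nasal], [+voice], [-lateral]. They differ on [labial] (/e/ [-], /ø/ [+]), [round] (/e/ [-], /ø/ [+]).

[labial], [round]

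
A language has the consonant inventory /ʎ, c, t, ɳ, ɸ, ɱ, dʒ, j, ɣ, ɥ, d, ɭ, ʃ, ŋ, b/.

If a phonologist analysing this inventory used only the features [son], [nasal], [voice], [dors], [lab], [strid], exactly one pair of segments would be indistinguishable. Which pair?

j, ʎ

/j/ (palatal glide) and /ʎ/ (palatal lateral approximant) are both [+sonorant], [−nasal], [+voice], [+dorsal], [−labial], [−strident], so none of the listed features separates them. (They do differ in [lateral], which is not among the given features.) Every other pair in the inventory differs on at least one listed feature.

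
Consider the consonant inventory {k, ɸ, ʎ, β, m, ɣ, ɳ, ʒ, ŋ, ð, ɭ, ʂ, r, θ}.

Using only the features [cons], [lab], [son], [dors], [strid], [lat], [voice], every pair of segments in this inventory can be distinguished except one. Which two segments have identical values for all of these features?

Both /r/ and /ɳ/ are [+consonantal], [−labial], [+sonorant], [−dorsal], [−strident], [−lateral], [+voice]. Since the list omits [nasal], [continuant] and [anterior] — which do distinguish the alveolar trill from the retroflex nasal — this pair collapses; all other pairs remain distinct.

r, ɳ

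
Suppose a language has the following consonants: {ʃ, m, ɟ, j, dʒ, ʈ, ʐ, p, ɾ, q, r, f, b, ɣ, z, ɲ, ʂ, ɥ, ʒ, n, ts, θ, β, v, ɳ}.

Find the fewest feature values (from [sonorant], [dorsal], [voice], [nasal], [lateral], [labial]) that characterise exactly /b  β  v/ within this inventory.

[−sonorant, +voice, +labial]

/b, β, v/ are all [−sonorant], [+voice], [+labial], and no other segment in the inventory matches all three values. Dropping any one of them over-generates: [+voice, +labial] alone would also admit /m, ɥ/; [−sonorant, +labial] alone would also admit /p, f/; [−sonorant, +voice] alone would also admit /ɟ, dʒ, ʐ, ɣ, …/. No other combination of two listed features picks out exactly this set either, so fewer than three features will not do.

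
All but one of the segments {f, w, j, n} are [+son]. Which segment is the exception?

f

Every segment except /f/ is [+sonorant]. /f/ (voiceless labiodental fricative) is [−sonorant], so it is the exception.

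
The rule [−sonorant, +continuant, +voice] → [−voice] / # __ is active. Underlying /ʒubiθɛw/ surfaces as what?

The only segment in the rule's environment that also matches [−sonorant, +continuant, +voice] is /ʒ/. Applying [−voice] turns the voiced postalveolar fricative into /ʃ/ (voiceless postalveolar fricative), giving [ʃubiθɛw].

[ʃubiθɛw]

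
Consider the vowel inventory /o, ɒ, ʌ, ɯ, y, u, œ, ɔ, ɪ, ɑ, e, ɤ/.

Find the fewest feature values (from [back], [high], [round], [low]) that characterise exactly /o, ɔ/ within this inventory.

/o, ɔ/ are all [-high], [-low], [+back], [+round], and no other segment in the inventory matches all four values. Dropping any one of them over-generates: [-low, +back, +round] alone would also admit /u/; [-high, +back, +round] alone would also admit /ɒ/; [-high, -low, +round] alone would also admit /œ/; [-high, -low, +back] alone would also admit /ʌ, ɤ/. No other combination of three listed features picks out exactly this set either, so fewer than four features will not do.

[-high, -low, +back, +round]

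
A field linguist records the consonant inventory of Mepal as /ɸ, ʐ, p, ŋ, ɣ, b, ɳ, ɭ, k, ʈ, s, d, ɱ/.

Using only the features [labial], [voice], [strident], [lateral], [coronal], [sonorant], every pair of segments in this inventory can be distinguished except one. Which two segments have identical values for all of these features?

ɸ, p

On the given features, /ɸ/ and /p/ have an identical profile: [+labial], [−voice], [−strident], [−lateral], [−coronal], [−sonorant]. No other two segments in the inventory coincide on all 6 features. (They do differ in [continuant], which is not among the given features.)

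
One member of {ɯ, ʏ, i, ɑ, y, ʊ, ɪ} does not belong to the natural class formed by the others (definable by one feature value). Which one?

The remaining segments after removing /ɑ/ share [+high]; /ɑ/ (low back unrounded vowel) is [-high]. For every other candidate removal, the leftover set fails to share any single feature value that the removed segment lacks.

ɑ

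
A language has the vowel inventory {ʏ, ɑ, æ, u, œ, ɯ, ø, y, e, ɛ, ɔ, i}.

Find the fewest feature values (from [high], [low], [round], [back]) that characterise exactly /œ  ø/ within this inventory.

/œ, ø/ are all [−high], [−back], [+round], and no other segment in the inventory matches all three values. Dropping any one of them over-generates: [−back, +round] alone would also admit /ʏ, y/; [−high, +round] alone would also admit /ɔ/; [−high, −back] alone would also admit /æ, e, ɛ/. No other combination of two listed features picks out exactly this set either, so fewer than three features will not do.

[−high, −back, +round]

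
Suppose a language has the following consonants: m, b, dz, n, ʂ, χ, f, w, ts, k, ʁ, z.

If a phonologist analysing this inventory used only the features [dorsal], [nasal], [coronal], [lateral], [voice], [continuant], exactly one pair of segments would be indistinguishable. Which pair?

On the given features, /w/ and /ʁ/ have an identical profile: [+dorsal], [−nasal], [−coronal], [−lateral], [+voice], [+continuant]. No other two segments in the inventory coincide on all 6 features. (They do differ in [labial], [round] and [high], which are not among the given features.)

w, ʁ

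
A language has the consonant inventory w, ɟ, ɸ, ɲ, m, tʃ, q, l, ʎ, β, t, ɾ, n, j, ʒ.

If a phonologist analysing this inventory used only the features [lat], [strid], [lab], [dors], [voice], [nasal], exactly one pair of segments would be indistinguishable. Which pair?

ɟ, j

Both /ɟ/ and /j/ are [-lateral], [-strident], [-labial], [+dorsal], [+voice], [-nasal]. Since the list omits [sonorant] and [continuant] — which do distinguish the voiced palatal stop from the palatal glide — this pair collapses; all other pairs remain distinct.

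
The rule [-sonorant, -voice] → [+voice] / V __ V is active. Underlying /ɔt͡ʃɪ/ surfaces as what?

/t͡ʃ/ satisfies [-sonorant, -voice] and sits in V __ V. The [+voice] counterpart of the voiceless postalveolar affricate is /d͡ʒ/. Other segments in /ɔt͡ʃɪ/ either fail the structural description or are not in the environment, so the surface form is [ɔd͡ʒɪ].

[ɔd͡ʒɪ]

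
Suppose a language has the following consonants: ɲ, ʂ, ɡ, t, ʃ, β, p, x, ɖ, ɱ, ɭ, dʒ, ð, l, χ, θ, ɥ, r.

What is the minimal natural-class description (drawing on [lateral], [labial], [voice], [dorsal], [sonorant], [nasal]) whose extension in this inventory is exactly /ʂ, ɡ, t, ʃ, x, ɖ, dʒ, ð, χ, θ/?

/ʂ, ɡ, t, ʃ, x, ɖ, dʒ, ð, χ, θ/ are all [-sonorant], [-labial], and no other segment in the inventory matches both values. Dropping any one of them over-generates: [-labial] alone would also admit /ɲ, ɭ, l, r/; [-sonorant] alone would also admit /β, p/. No other single listed feature picks out exactly this set either, so fewer than two features will not do.

[-sonorant, -labial]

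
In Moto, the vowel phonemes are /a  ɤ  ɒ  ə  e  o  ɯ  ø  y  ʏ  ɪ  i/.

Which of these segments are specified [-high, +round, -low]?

o, ø

Checking each segment against [-high], [+round], [-low]: /o/ (mid back rounded tense vowel), /ø/ (mid front rounded tense vowel) satisfy every feature; every other segment in the inventory fails at least one.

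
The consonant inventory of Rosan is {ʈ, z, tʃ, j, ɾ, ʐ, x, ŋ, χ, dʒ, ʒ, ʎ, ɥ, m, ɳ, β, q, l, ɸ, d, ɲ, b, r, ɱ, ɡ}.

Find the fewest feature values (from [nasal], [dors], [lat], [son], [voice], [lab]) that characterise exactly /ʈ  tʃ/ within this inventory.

[-voice, -lab, -dors]

The class [-voice], [-labial], [-dorsal] has exactly /ʈ, tʃ/ as its extension in this inventory. No smaller conjunction from the listed features achieves this: [-labial, -dorsal] alone would also admit /z, ɾ, ʐ, dʒ, …/; [-voice, -dorsal] alone would also admit /ɸ/; [-voice, -labial] alone would also admit /x, χ, q/; and checking the remaining two-feature bundles turns up none with this extension.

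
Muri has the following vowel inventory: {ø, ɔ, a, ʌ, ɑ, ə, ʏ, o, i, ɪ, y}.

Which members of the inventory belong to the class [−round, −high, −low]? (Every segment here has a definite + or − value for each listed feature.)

ʌ, ə

Eliminate segments failing any feature: /ø, ɔ, ʏ, o, y/ are [+round]; /a, ɑ/ are [+low]; /i, ɪ/ are [+high]. The remaining /ʌ, ə/ satisfy [−round], [−high], [−low].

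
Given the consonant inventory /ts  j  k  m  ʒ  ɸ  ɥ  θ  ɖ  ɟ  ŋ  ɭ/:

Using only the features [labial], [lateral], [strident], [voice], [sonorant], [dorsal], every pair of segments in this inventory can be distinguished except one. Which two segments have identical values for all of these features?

On the given features, /ŋ/ and /j/ have an identical profile: [−labial], [−lateral], [−strident], [+voice], [+sonorant], [+dorsal]. No other two segments in the inventory coincide on all 6 features. (They do differ in [nasal], [continuant] and [back], which are not among the given features.)

ŋ, j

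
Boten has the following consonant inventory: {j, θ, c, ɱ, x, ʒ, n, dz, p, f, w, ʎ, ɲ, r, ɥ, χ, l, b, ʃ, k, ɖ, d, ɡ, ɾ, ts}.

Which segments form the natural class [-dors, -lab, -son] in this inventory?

θ, ʒ, dz, ʃ, ɖ, d, ts

First, the [-dorsal] segments are /θ, ɱ, ʒ, n, dz, p, f, r, l, b, ʃ, ɖ, d, ɾ, ts/.
Of those, [-labial] gives /θ, ʒ, n, dz, r, l, ʃ, ɖ, d, ɾ, ts/.
Within that set, [-sonorant] leaves /θ, ʒ, dz, ʃ, ɖ, d, ts/.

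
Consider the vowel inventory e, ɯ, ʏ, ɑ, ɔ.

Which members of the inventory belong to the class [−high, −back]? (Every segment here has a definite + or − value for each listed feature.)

Eliminate segments failing any feature: /ɯ, ʏ/ are [+high]; /ɑ, ɔ/ are [+back]. The remaining /e/ satisfy [−high], [−back].

e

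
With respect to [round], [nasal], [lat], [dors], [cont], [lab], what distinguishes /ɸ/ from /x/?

[labial], [dorsal]

/ɸ/ is the voiceless bilabial fricative and /x/ is the voiceless velar fricative. Both are [-round], [-nasal], [-lateral], [+continuant]. /ɸ/ is [+labial] while /x/ is [-labial]; /ɸ/ is [-dorsal] while /x/ is [+dorsal], so the distinguishing features are [labial], [dorsal].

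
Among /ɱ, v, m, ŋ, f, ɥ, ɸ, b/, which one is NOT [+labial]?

ŋ

Every segment except /ŋ/ is [+labial]. /ŋ/ (velar nasal) is [-labial], so it is the exception.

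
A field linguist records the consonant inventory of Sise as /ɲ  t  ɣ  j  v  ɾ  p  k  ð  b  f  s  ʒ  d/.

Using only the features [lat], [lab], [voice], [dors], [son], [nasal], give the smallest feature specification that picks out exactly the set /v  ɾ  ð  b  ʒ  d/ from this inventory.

The class [+voice], [-dorsal] has exactly /v, ɾ, ð, b, ʒ, d/ as its extension in this inventory. No smaller conjunction from the listed features achieves this: [-dorsal] alone would also admit /t, p, f, s/; [+voice] alone would also admit /ɲ, ɣ, j/; and checking the remaining single features turns up none with this extension.

[+voice, -dors]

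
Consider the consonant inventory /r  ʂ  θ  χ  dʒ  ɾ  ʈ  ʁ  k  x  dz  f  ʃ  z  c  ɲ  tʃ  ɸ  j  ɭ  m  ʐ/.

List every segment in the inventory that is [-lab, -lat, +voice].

r, dʒ, ɾ, ʁ, dz, z, ɲ, j, ʐ

The [-labial] segments are /r, ʂ, θ, χ, dʒ, ɾ, ʈ, ʁ, k, x, dz, ʃ, z, c, ɲ, tʃ, j, ɭ, ʐ/.
Of those, [-lateral] gives /r, ʂ, θ, χ, dʒ, ɾ, ʈ, ʁ, k, x, dz, ʃ, z, c, ɲ, tʃ, j, ʐ/.
Of those, [+voice] leaves /r, dʒ, ɾ, ʁ, dz, z, ɲ, j, ʐ/.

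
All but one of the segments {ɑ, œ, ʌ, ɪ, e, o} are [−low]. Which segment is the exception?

ɑ

/ɑ/ is the low back unrounded vowel, which is [+low]; the rest — /e, o, œ, ɪ, ʌ/ — are [−low].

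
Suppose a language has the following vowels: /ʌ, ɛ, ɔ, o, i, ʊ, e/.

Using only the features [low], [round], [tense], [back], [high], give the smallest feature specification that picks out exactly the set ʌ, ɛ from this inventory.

Every target segment is [−round], [−tense]; each remaining inventory member fails at least one of these. Each conjunct is needed — [−tense] alone would also admit /ɔ, ʊ/; [−round] alone would also admit /i, e/ — and no other single listed feature has exactly this extension, so two is the minimum.

[−round, −tense]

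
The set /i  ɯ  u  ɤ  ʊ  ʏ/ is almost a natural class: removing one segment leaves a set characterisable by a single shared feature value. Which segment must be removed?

ɤ

/ʏ, ɯ, u, i, ʊ/ are all [+high], but /ɤ/ (mid back unrounded tense vowel) is [−high]. No other single segment can be removed to leave a set sharing one feature value that the removed segment lacks, so /ɤ/ is the odd one out.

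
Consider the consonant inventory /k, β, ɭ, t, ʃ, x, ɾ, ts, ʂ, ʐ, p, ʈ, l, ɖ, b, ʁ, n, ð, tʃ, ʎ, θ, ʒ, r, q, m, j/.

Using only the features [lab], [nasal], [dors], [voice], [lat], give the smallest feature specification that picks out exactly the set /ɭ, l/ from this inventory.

The class [+lateral], [−dorsal] has exactly /ɭ, l/ as its extension in this inventory. No smaller conjunction from the listed features achieves this: [−dorsal] alone would also admit /β, t, ʃ, ɾ, …/; [+lateral] alone would also admit /ʎ/; and checking the remaining single features turns up none with this extension.

[+lat, −dors]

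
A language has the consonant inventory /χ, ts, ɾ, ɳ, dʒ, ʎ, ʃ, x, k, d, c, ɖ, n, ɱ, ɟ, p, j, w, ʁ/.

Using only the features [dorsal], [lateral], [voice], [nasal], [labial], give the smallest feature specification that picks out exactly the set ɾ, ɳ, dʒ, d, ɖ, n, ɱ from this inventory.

[+voice, -dorsal]

The class [+voice], [-dorsal] has exactly /ɾ, ɳ, dʒ, d, ɖ, n, ɱ/ as its extension in this inventory. No smaller conjunction from the listed features achieves this: [-dorsal] alone would also admit /ts, ʃ, p/; [+voice] alone would also admit /ʎ, ɟ, j, w, …/; and checking the remaining single features turns up none with this extension.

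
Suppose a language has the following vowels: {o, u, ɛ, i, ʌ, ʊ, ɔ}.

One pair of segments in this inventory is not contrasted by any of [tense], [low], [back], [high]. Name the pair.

/ɔ/ (mid back rounded lax vowel) and /ʌ/ (mid back unrounded lax vowel) are both [−tense], [−low], [+back], [−high], so none of the listed features separates them. (They do differ in [labial] and [round], which are not among the given features.) Every other pair in the inventory differs on at least one listed feature.

ɔ, ʌ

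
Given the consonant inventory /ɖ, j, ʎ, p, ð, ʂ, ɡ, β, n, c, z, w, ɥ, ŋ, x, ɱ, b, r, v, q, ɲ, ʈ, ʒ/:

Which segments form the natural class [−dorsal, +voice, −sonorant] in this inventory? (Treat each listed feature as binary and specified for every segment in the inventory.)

ɖ, ð, β, z, b, v, ʒ

Eliminate segments failing any feature: /j, ʎ, ɡ, c, w, ɥ, ŋ, x, q, ɲ/ are [+dorsal]; /p, ʂ, ʈ/ are [−voice]; /n, ɱ, r/ are [+sonorant]. The remaining /ɖ, ð, β, z, b, v, ʒ/ satisfy [−dorsal], [+voice], [−sonorant].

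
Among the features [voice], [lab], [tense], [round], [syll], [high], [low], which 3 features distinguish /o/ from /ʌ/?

[labial], [round], [tense]

/o/ (mid back rounded tense vowel) and /ʌ/ (mid back unrounded lax vowel) agree on [+voice], [+syllabic], [−high], [−low]. They differ on [labial] (/o/ [+], /ʌ/ [−]), [round] (/o/ [+], /ʌ/ [−]), [tense] (/o/ [+], /ʌ/ [−]).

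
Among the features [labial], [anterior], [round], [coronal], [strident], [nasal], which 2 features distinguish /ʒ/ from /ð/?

The two segments share [-labial], [-round], [+coronal], [-nasal]. The only features from the list on which they differ: /ʒ/ is [+strident] while /ð/ is [-strident]; /ʒ/ is [-anterior] while /ð/ is [+anterior].

[strident], [anterior]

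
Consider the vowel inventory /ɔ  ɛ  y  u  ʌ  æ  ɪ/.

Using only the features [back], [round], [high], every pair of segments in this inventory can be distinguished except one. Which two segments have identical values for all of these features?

æ, ɛ

/æ/ (low front unrounded vowel) and /ɛ/ (mid front unrounded lax vowel) are both [-back], [-round], [-high], so none of the listed features separates them. (They do differ in [low], which is not among the given features.) Every other pair in the inventory differs on at least one listed feature.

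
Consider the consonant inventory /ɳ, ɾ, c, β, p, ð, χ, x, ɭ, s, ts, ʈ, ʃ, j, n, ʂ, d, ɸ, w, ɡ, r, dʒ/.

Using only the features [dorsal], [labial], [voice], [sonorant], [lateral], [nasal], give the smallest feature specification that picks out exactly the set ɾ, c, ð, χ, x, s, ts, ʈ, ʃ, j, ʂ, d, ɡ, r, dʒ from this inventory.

The class [−nasal], [−lateral], [−labial] has exactly /ɾ, c, ð, χ, x, s, ts, ʈ, ʃ, j, ʂ, d, ɡ, r, dʒ/ as its extension in this inventory. No smaller conjunction from the listed features achieves this: [−lateral, −labial] alone would also admit /ɳ, n/; [−nasal, −labial] alone would also admit /ɭ/; [−nasal, −lateral] alone would also admit /β, p, ɸ, w/; and checking the remaining two-feature bundles turns up none with this extension.

[−nasal, −lateral, −labial]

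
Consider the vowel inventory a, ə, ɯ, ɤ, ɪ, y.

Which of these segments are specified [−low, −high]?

ə, ɤ

Checking each segment against [−low], [−high]: /ə/ (mid central vowel (schwa)), /ɤ/ (mid back unrounded tense vowel) satisfy every feature; every other segment in the inventory fails at least one.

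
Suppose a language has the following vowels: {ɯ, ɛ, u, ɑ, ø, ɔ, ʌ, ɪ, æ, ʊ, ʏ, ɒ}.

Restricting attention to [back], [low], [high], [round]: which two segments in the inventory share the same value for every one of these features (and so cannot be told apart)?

u, ʊ

On the given features, /u/ and /ʊ/ have an identical profile: [+back], [−low], [+high], [+round]. No other two segments in the inventory coincide on all 4 features. (They do differ in [tense], which is not among the given features.)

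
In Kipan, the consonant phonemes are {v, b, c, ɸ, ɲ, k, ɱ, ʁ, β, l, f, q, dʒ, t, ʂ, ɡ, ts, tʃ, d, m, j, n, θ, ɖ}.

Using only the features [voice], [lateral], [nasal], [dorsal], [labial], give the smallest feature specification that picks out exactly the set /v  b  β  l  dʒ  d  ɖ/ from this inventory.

[+voice, -nasal, -dorsal]

The class [+voice], [-nasal], [-dorsal] has exactly /v, b, β, l, dʒ, d, ɖ/ as its extension in this inventory. No smaller conjunction from the listed features achieves this: [-nasal, -dorsal] alone would also admit /ɸ, f, t, ʂ, …/; [+voice, -dorsal] alone would also admit /ɱ, m, n/; [+voice, -nasal] alone would also admit /ʁ, ɡ, j/; and checking the remaining two-feature bundles turns up none with this extension.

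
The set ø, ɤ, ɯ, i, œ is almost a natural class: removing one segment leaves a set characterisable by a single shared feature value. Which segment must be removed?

[tense] groups all but one: /ø, ɤ, ɯ, i/ share [+tense] while /œ/ (mid front rounded lax vowel) alone is [−tense]. Removing any other segment would not leave a single-feature class that excludes it.

œ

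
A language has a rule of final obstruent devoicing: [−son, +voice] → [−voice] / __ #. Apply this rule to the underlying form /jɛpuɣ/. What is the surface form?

[jɛpux]

The only segment in the rule's environment that also matches [−son, +voice] is /ɣ/. Applying [−voice] turns the voiced velar fricative into /x/ (voiceless velar fricative), giving [jɛpux].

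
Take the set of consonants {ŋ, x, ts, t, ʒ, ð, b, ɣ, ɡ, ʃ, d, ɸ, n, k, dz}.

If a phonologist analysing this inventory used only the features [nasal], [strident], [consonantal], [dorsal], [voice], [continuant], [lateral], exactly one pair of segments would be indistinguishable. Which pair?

Both /b/ and /d/ are [−nasal], [−strident], [+consonantal], [−dorsal], [+voice], [−continuant], [−lateral]. Since the list omits [labial] and [coronal] — which do distinguish the voiced bilabial stop from the voiced alveolar stop — this pair collapses; all other pairs remain distinct.

b, d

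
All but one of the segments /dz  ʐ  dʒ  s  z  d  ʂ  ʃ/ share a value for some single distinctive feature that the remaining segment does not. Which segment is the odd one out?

[strident] groups all but one: /ʂ, dz, z, ʐ, ʃ, dʒ, s/ share [+strident] while /d/ (voiced alveolar stop) alone is [−strident]. Removing any other segment would not leave a single-feature class that excludes it.

d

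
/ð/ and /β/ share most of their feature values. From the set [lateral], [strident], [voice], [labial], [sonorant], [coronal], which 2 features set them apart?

The two segments share [−lateral], [−strident], [+voice], [−sonorant]. The only features from the list on which they differ: /ð/ is [−labial] while /β/ is [+labial]; /ð/ is [+coronal] while /β/ is [−coronal].

[labial], [coronal]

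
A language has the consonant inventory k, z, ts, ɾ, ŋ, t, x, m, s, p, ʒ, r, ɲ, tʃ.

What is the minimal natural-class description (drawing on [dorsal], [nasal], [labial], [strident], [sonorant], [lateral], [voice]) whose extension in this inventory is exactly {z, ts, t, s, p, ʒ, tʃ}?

[−sonorant, −dorsal]

/z, ts, t, s, p, ʒ, tʃ/ are all [−sonorant], [−dorsal], and no other segment in the inventory matches both values. Dropping any one of them over-generates: [−dorsal] alone would also admit /ɾ, m, r/; [−sonorant] alone would also admit /k, x/. No other single listed feature picks out exactly this set either, so fewer than two features will not do.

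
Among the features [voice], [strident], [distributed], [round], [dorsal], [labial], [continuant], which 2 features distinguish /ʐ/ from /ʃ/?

[voice], [distributed]

/ʐ/ is the voiced retroflex fricative and /ʃ/ is the voiceless postalveolar fricative. Both are [+strident], [−round], [−dorsal], [−labial], [+continuant]. /ʐ/ is [+voice] while /ʃ/ is [−voice]; /ʐ/ is [−distributed] while /ʃ/ is [+distributed], so the distinguishing features are [voice], [distributed].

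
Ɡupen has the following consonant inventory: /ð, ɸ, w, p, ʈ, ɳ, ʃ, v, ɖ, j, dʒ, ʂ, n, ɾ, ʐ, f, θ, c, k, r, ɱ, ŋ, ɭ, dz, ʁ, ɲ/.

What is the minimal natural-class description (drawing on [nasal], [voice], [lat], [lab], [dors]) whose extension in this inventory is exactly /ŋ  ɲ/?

[+nasal, +dors]

The class [+nasal], [+dorsal] has exactly /ŋ, ɲ/ as its extension in this inventory. No smaller conjunction from the listed features achieves this: [+dorsal] alone would also admit /w, j, c, k, …/; [+nasal] alone would also admit /ɳ, n, ɱ/; and checking the remaining single features turns up none with this extension.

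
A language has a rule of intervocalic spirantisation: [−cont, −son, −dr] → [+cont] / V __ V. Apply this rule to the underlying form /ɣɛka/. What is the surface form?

[ɣɛxa]

Only /k/ occurs between two vowels (/ɛ/ __ /a/) and matches the structural description. It is a voiceless velar stop, so [−cont, −son, −dr] holds; changing it to [+continuant] with all other features held fixed yields /x/ (voiceless velar fricative). No other segment meets both the structural description and the environment, so the output is [ɣɛxa].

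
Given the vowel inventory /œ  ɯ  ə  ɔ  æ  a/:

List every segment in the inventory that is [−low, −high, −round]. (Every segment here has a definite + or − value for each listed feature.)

ə

Eliminate segments failing any feature: /œ, ɔ/ are [+round]; /ɯ/ is [+high]; /æ, a/ are [+low]. The remaining /ə/ satisfy [−low], [−high], [−round].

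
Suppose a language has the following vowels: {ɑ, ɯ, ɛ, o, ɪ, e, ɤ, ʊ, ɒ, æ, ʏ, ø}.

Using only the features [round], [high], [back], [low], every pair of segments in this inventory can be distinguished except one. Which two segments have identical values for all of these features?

Both /e/ and /ɛ/ are [-round], [-high], [-back], [-low]. Since the list omits [tense] — which does distinguish the mid front unrounded tense vowel from the mid front unrounded lax vowel — this pair collapses; all other pairs remain distinct.

e, ɛ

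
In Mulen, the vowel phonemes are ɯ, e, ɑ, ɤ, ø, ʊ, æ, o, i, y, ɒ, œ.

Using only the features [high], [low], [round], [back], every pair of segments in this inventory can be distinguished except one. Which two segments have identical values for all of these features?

/œ/ (mid front rounded lax vowel) and /ø/ (mid front rounded tense vowel) are both [−high], [−low], [+round], [−back], so none of the listed features separates them. (They do differ in [tense], which is not among the given features.) Every other pair in the inventory differs on at least one listed feature.

œ, ø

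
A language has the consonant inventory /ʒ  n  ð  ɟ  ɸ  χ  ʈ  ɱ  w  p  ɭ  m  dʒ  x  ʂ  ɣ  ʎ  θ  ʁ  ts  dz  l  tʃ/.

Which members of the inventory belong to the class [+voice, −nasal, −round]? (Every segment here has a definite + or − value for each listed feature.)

ʒ, ð, ɟ, ɭ, dʒ, ɣ, ʎ, ʁ, dz, l

Checking each segment against [+voice], [−nasal], [−round]: /ʒ/ (voiced postalveolar fricative), /ð/ (voiced dental fricative), /ɟ/ (voiced palatal stop), /ɭ/ (retroflex lateral approximant), /dʒ/ (voiced postalveolar affricate), /ɣ/ (voiced velar fricative), among others, satisfy every feature; every other segment in the inventory fails at least one.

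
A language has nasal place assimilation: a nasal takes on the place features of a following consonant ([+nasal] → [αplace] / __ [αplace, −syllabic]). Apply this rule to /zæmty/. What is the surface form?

[zænty]

/m/ sits before the [+coronal] consonant /t/, so it takes on [+coronal] and surfaces as /n/. The rest of the form is unaffected: [zænty].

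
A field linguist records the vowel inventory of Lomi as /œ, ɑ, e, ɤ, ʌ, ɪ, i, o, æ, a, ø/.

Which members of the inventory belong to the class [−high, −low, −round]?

e, ɤ, ʌ

Eliminate segments failing any feature: /œ, o, ø/ are [+round]; /ɑ, æ, a/ are [+low]; /ɪ, i/ are [+high]. The remaining /e, ɤ, ʌ/ satisfy [−high], [−low], [−round].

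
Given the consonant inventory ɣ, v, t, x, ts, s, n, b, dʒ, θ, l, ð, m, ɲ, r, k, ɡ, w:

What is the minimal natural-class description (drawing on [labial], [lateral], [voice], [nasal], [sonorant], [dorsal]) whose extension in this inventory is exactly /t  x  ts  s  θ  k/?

/t, x, ts, s, θ, k/ are exactly the [-voice] segments in the inventory, so a single feature suffices.

[-voice]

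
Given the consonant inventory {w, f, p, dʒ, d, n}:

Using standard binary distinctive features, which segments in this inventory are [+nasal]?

n

The [+nasal] segments here are /n/; the remaining /w, f, p, dʒ, d/ are [−nasal].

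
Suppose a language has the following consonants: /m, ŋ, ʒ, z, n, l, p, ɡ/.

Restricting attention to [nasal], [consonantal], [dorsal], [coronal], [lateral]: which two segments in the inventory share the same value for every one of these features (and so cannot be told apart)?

Both /z/ and /ʒ/ are [-nasal], [+consonantal], [-dorsal], [+coronal], [-lateral]. Since the list omits [anterior] and [distributed] — which do distinguish the voiced alveolar fricative from the voiced postalveolar fricative — this pair collapses; all other pairs remain distinct.

z, ʒ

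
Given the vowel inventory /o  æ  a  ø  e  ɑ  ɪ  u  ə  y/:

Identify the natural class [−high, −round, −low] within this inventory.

e, ə

Among the inventory, the [−high] segments are /o, æ, a, ø, e, ɑ, ə/.
Intersecting with [−round] gives /æ, a, e, ɑ, ə/.
Of those, [−low] leaves /e, ə/.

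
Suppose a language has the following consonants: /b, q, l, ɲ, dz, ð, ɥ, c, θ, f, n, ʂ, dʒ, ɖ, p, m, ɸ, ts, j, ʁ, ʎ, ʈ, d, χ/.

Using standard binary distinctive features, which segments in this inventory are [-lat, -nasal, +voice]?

Among the inventory, the [-lateral] segments are /b, q, ɲ, dz, ð, ɥ, c, θ, f, n, ʂ, dʒ, ɖ, p, m, ɸ, ts, j, ʁ, ʈ, d, χ/.
Of those, [-nasal] gives /b, q, dz, ð, ɥ, c, θ, f, ʂ, dʒ, ɖ, p, ɸ, ts, j, ʁ, ʈ, d, χ/.
Intersecting with [+voice] leaves /b, dz, ð, ɥ, dʒ, ɖ, j, ʁ, d/.

b, dz, ð, ɥ, dʒ, ɖ, j, ʁ, d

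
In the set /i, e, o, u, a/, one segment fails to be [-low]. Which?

/e, o, u, i/ are all [-low]; /a/ (low unrounded vowel) is [+low].

a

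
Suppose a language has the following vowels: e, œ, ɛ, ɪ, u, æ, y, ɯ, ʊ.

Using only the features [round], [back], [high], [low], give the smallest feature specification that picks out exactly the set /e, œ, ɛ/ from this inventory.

[-high, -low]

/e, œ, ɛ/ are all [-high], [-low], and no other segment in the inventory matches both values. Dropping any one of them over-generates: [-low] alone would also admit /ɪ, u, y, ɯ, …/; [-high] alone would also admit /æ/. No other single listed feature picks out exactly this set either, so fewer than two features will not do.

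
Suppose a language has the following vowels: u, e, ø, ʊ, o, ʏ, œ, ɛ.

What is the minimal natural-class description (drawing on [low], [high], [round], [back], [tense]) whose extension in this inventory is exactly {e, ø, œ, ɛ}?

[−high, −back]

Every target segment is [−high], [−back]; each remaining inventory member fails at least one of these. Each conjunct is needed — [−back] alone would also admit /ʏ/; [−high] alone would also admit /o/ — and no other single listed feature has exactly this extension, so two is the minimum.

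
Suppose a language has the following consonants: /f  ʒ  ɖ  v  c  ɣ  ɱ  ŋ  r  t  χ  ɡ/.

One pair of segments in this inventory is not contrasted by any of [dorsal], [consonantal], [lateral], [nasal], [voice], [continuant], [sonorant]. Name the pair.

v, ʒ

/v/ (voiced labiodental fricative) and /ʒ/ (voiced postalveolar fricative) are both [−dorsal], [+consonantal], [−lateral], [−nasal], [+voice], [+continuant], [−sonorant], so none of the listed features separates them. (They do differ in [labial] and [coronal], which are not among the given features.) Every other pair in the inventory differs on at least one listed feature.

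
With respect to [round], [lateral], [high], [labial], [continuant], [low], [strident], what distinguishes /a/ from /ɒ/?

[labial], [round]

/a/ is the low unrounded vowel and /ɒ/ is the low back rounded vowel. Both are [−lateral], [−high], [+continuant], [+low], [−strident]. /a/ is [−labial] while /ɒ/ is [+labial]; /a/ is [−round] while /ɒ/ is [+round], so the distinguishing features are [labial], [round].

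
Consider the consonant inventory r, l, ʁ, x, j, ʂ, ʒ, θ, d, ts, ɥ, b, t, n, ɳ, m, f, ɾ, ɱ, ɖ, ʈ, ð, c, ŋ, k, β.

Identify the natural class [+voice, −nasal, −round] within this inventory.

Checking each segment against [+voice], [−nasal], [−round]: /r/ (alveolar trill), /l/ (alveolar lateral approximant), /ʁ/ (voiced uvular fricative), /j/ (palatal glide), /ʒ/ (voiced postalveolar fricative), /d/ (voiced alveolar stop), among others, satisfy every feature; every other segment in the inventory fails at least one.

r, l, ʁ, j, ʒ, d, b, ɾ, ɖ, ð, β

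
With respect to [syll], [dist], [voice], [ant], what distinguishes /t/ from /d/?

[voice]

/t/ is the voiceless alveolar stop and /d/ is the voiced alveolar stop. Both are [−syllabic], [−distributed], [+anterior]. /t/ is [−voice] while /d/ is [+voice], so the distinguishing feature is [voice].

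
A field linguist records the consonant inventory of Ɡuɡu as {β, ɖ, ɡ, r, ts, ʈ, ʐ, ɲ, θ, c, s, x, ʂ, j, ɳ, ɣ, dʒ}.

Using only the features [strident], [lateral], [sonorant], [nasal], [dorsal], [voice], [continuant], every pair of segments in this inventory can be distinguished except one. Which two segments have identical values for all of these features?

On the given features, /ʂ/ and /s/ have an identical profile: [+strident], [-lateral], [-sonorant], [-nasal], [-dorsal], [-voice], [+continuant]. No other two segments in the inventory coincide on all 7 features. (They do differ in [anterior], which is not among the given features.)

ʂ, s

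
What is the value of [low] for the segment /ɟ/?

/ɟ/ is the voiced palatal stop, hence [−low].

[−low]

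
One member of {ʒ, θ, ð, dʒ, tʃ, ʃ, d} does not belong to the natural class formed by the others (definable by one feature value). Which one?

d

[distributed] groups all but one: /tʃ, ð, ʃ, dʒ, ʒ, θ/ share [+distributed] while /d/ (voiced alveolar stop) alone is [−distributed]. Removing any other segment would not leave a single-feature class that excludes it.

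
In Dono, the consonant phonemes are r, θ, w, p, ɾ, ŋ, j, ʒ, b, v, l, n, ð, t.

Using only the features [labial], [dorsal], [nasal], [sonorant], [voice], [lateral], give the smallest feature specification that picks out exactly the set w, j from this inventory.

Every target segment is [−nasal], [+dorsal]; each remaining inventory member fails at least one of these. Each conjunct is needed — [+dorsal] alone would also admit /ŋ/; [−nasal] alone would also admit /r, θ, p, ɾ, …/ — and no other single listed feature has exactly this extension, so two is the minimum.

[−nasal, +dorsal]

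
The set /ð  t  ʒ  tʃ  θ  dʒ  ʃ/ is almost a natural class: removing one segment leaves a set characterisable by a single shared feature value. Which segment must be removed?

[distributed] groups all but one: /dʒ, ʒ, θ, ʃ, tʃ, ð/ share [+distributed] while /t/ (voiceless alveolar stop) alone is [−distributed]. Removing any other segment would not leave a single-feature class that excludes it.

t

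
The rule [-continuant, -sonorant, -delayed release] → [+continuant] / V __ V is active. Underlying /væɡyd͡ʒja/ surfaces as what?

/ɡ/ satisfies [-continuant, -sonorant, -delayed release] and sits in V __ V. The [+continuant] counterpart of the voiced velar stop is /ɣ/. Other segments in /væɡyd͡ʒja/ either fail the structural description or are not in the environment, so the surface form is [væɣyd͡ʒja].

[væɣyd͡ʒja]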